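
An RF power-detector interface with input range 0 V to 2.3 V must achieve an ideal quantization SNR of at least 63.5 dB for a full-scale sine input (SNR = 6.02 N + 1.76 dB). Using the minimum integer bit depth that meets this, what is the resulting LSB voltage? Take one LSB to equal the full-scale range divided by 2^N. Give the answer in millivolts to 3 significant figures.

1.12 mV

Full-scale range = 2.3 V.
6.02 N + 1.76 ≥ 63.5 gives N ≥ 10.256, so the minimum integer is 11.
LSB = 2.3 V ÷ 2^11 = 2.3/2048 V = 1.12 mV.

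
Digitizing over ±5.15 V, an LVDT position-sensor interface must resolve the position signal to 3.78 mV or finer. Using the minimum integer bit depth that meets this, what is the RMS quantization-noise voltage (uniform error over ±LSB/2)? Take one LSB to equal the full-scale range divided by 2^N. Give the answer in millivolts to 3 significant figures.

The full-scale span is 5.15 − (-5.15) = 10.3 V.
Need 2^N ≥ 10.3 V / 3.78 mV = 2725 → N_min = 12.
Step size = 10.3/4096 V = 2.5146 mV.
V_rms = LSB/√12 = 0.726 mV.

0.726 mV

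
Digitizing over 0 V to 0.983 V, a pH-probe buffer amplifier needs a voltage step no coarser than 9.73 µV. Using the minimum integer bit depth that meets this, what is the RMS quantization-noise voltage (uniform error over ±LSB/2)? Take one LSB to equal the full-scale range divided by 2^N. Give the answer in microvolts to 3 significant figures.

2.16 µV

Range is 0.983 V.
Levels needed ≥ 0.983/9.73 µV = 101000. 2^17 = 131072 suffices, so N_min = 17.
One LSB is 0.983 V / 131072 = 7.4997 µV.
V_rms = LSB/√12 = 2.16 µV.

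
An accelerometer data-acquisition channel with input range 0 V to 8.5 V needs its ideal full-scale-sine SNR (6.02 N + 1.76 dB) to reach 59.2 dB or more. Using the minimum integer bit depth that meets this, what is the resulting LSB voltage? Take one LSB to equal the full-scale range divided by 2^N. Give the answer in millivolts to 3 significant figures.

8.30 mV

V_FS = 8.5 V.
N ≥ (59.2 − 1.76)/6.02 = 9.542 → N_min = 10.
Step size = 8.5/1024 V = 8.30 mV.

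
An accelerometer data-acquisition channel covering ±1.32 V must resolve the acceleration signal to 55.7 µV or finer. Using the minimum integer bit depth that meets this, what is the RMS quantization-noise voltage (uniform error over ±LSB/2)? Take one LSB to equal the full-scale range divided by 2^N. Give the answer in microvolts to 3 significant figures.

11.6 µV

Span: 1.32 V − (-1.32 V) = 2.64 V.
Required number of levels: 2.64/55.7 µV = 47397; smallest N with 2^N ≥ that is 16.
LSB = 2.64 V ÷ 2^16 = 2.64/65536 V = 40.283 µV.
V_rms = LSB/√12 = 11.6 µV.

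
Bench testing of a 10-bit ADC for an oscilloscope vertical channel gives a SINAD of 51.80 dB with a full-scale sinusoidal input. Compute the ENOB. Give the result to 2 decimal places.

8.31 bits

ENOB = (51.80 − 1.76)/6.02 = 8.3123 bits.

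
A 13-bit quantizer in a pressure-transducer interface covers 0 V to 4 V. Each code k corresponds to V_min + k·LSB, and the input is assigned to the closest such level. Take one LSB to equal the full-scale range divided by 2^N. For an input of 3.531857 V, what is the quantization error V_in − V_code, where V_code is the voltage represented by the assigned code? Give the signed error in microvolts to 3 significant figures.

Range is 4 V. LSB = 4 V / 2^13 ≈ 488.3 µV.
(V_in − V_min)/LSB = (3.531857 − (0)) × 8192/4 = 7233.2431 → nearest code k = 7233.
V_code = 0 + (7233/8192) × 4 = 3.531738281 V.
V_in − V_code = 3.531857 − (3.531738281) = +119 µV.

+119 µV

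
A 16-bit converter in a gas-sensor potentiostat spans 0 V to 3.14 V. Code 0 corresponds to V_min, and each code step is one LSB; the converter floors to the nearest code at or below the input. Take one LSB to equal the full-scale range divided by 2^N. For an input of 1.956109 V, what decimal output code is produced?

Range is 3.14 V. LSB = 3.14 V / 2^16 ≈ 47.91 µV.
V_in − V_min = 1.956109 − (0) = 1.956109 V.
Divide by LSB: 1.956109 × 65536/3.14 = 40826.6113.
Truncating gives code 40826.

40826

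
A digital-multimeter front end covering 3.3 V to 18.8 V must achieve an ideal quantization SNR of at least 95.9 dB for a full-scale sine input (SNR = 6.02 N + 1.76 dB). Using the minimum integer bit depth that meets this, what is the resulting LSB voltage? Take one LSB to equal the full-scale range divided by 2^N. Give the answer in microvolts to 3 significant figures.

Full-scale range = 18.8 V − (3.3 V) = 15.5 V.
Required N = ⌈(95.9 − 1.76)/6.02⌉ = ⌈15.638⌉ = 16.
LSB = 15.5 V ÷ 2^16 = 15.5/65536 V = 237 µV.

237 µV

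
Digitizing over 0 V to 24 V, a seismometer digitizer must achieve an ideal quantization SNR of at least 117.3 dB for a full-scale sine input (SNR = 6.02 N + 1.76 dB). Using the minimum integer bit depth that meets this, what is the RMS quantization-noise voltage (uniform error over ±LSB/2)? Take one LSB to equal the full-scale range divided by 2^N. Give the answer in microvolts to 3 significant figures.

Full-scale range = 24 V.
Solving 6.02 N ≥ 117.3 − 1.76: N ≥ 19.193. Round up → N = 20.
LSB = 24 V ÷ 2^20 = 24/1048576 V = 22.888 µV.
RMS noise = LSB/√12 = 6.61 µV.

6.61 µV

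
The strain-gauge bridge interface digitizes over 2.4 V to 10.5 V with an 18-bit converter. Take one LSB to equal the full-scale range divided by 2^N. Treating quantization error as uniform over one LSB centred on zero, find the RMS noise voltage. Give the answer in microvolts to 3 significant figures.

8.92 µV

Full-scale range = 10.5 V − (2.4 V) = 8.1 V.
LSB = 8.1 V / 2^18 = 30.899 µV.
V_rms = LSB/√12 = 30.899 µV / √12 = 8.92 µV.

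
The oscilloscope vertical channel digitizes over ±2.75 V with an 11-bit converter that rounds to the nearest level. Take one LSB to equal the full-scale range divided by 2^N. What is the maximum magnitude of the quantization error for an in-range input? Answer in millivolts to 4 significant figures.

Full-scale range = 2.75 V − (-2.75 V) = 5.5 V.
LSB = 5.5 V ÷ 2^11 = 5.5/2048 V = 2.68555 mV.
|e|_max = LSB/2 = 1.343 mV.

1.343 mV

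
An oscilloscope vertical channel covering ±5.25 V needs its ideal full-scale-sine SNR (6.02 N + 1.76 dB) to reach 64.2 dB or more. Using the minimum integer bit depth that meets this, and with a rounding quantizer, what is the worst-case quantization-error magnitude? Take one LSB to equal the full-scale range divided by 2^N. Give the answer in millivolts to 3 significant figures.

Span: 5.25 V − (-5.25 V) = 10.5 V.
Required N = ⌈(64.2 − 1.76)/6.02⌉ = ⌈10.372⌉ = 11.
Step size = 10.5/2048 V = 5.1270 mV.
Max error for round-to-nearest is LSB/2 = 2.56 mV.

2.56 mV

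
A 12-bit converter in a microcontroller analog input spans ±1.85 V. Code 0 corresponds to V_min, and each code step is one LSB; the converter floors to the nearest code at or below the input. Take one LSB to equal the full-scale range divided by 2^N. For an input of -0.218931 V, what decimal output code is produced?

1805

Range = 1.85 − (-1.85) = 3.7 V. LSB = 3.7 V / 2^12 ≈ 0.9033 mV.
code = ⌊(V_in − V_min)/LSB⌋ = ⌊(V_in − V_min) × 2^12 / range⌋
     = ⌊(-0.218931 − (-1.85)) × 4096 / 3.7⌋ = ⌊1.631069 × 4096/3.7⌋
     = ⌊1805.637⌋ = 1805.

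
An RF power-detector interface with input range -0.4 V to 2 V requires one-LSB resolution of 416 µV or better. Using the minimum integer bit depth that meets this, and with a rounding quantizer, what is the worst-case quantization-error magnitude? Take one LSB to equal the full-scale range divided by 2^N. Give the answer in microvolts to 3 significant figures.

146 µV

Range = 2 − (-0.4) = 2.4 V.
Levels needed ≥ 2.4/416 µV = 5769. 2^13 = 8192 suffices, so N_min = 13.
LSB = 2.4 V / 2^13 = 292.97 µV.
Half an LSB is 146 µV.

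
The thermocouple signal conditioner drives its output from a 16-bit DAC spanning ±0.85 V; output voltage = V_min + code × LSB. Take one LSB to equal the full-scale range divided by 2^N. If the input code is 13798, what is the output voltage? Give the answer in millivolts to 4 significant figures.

-492.1 mV

The full-scale span is 0.85 − (-0.85) = 1.7 V. LSB = 1.7 V / 2^16.
Output = V_min + (13798/65536) × range = -0.85 + 0.210541 × 1.7 V
      = -0.85 + 0.357919 = -0.492081 V.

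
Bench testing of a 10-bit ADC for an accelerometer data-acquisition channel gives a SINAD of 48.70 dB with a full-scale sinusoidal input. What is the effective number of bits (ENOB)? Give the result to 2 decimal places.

7.80 bits

Inverting SNR = 6.02 N + 1.76: N_eff = (48.70 − 1.76)/6.02 = 7.7973.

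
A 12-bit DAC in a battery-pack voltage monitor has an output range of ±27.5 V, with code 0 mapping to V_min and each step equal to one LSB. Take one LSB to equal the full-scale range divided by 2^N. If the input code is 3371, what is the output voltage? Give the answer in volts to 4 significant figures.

17.76 V

The full-scale span is 27.5 − (-27.5) = 55 V. LSB = 55 V / 2^12.
Output = V_min + (3371/4096) × range = -27.5 + 0.822998 × 55 V
      = -27.5 V + 45.2649 V = 17.7649 V.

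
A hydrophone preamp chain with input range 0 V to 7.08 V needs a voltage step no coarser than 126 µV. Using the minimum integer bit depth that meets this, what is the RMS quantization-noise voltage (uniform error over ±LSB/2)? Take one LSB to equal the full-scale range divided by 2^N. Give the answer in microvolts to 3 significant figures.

31.2 µV

Span = 7.08 V.
Levels needed ≥ 7.08/126 µV = 56190. 2^16 = 65536 suffices, so N_min = 16.
One LSB is 7.08 V / 65536 = 108.03 µV.
σ_q = LSB/√12 = 108.03 µV/3.4641 = 31.2 µV.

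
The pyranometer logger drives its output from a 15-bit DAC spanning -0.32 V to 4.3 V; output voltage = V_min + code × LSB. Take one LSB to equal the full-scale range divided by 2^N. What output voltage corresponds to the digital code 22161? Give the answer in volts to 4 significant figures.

2.805 V

Span: 4.3 V − (-0.32 V) = 4.62 V. LSB = 4.62 V / 2^15.
Output = V_min + (22161/32768) × range = -0.32 + 0.676300 × 4.62 V
      = -0.32 + 3.12451 = 2.80451 V.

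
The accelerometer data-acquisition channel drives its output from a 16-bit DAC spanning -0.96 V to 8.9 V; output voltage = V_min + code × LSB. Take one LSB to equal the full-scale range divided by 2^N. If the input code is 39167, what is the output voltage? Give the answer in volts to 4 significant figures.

Full-scale range = 8.9 V − (-0.96 V) = 9.86 V. LSB = 9.86 V / 2^16.
Output = V_min + (39167/65536) × range = -0.96 + 0.597641 × 9.86 V
      = -0.96 + 5.89274 = 4.93274 V.

4.933 V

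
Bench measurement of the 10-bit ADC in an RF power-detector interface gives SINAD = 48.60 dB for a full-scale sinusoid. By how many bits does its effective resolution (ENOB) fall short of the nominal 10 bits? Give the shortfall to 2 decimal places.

2.22 bits

N_eff = (48.60 − 1.76)/6.02 = 7.7807 bits.
Shortfall = 10 − 7.7807 = 2.2193 bits.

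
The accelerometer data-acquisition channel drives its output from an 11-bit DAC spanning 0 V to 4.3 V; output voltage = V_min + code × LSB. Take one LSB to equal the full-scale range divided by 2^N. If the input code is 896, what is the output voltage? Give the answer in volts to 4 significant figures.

1.881 V

Span = 4.3 V. LSB = 4.3 V / 2^11.
Output = V_min + (896/2048) × range = 0 + 0.437500 × 4.3 V
      = 0 V + 1.88125 V = 1.88125 V.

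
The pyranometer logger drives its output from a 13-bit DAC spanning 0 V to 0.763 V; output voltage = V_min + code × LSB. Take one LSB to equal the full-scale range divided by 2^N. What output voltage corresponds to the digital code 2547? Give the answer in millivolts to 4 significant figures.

V_FS = 0.763 V. LSB = 0.763 V / 2^13.
V_out = 0 + 2547 × (0.763/8192) V
      = 0 V + 0.237227 V = 0.237227 V.

237.2 mV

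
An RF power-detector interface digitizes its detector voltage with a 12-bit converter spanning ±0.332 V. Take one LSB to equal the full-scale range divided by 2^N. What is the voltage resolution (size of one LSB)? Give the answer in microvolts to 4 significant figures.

162.1 µV

Full-scale range = 0.332 V − (-0.332 V) = 0.664 V.
There are 2^12 = 4096 steps.
LSB = 0.664 V ÷ 2^12 = 0.664/4096 V = 162.1 µV.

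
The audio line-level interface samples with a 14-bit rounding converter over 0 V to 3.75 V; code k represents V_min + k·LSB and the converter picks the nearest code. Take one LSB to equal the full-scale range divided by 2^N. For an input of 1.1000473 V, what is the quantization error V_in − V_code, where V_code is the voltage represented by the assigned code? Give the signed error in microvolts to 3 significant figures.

V_FS = 3.75 V. LSB = 3.75 V / 2^14 ≈ 228.9 µV.
(V_in − V_min)/LSB = (1.1000473 − (0)) × 16384/3.75 = 4806.1800 → nearest code k = 4806.
V_code = 0 + (4806/16384) × 3.75 = 1.1000061035 V.
V_in − V_code = 1.1000473 − (1.1000061035) = +41.2 µV.

+41.2 µV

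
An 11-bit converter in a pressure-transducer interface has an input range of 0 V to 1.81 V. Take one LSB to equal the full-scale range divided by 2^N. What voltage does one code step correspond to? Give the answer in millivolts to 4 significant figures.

Span = 1.81 V.
There are 2^11 = 2048 steps.
LSB = 1.81 V / 2^11 = 0.8838 mV.

0.8838 mV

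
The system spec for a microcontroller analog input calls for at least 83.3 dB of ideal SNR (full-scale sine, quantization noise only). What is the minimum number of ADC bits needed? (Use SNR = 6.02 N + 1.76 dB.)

14 bits

Solving 6.02 N ≥ 83.3 − 1.76: N ≥ 13.545. Round up → N = 14.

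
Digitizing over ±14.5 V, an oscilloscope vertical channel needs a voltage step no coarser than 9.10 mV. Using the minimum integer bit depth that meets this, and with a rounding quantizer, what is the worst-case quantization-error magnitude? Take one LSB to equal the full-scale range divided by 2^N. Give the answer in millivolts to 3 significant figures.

3.54 mV

Range = 14.5 − (-14.5) = 29 V.
29 V / 9.10 mV = 3187. Since 2^11 = 2048 and 2^12 = 4096, N = 12.
One LSB is 29 V / 4096 = 7.0801 mV.
Max error for round-to-nearest is LSB/2 = 3.54 mV.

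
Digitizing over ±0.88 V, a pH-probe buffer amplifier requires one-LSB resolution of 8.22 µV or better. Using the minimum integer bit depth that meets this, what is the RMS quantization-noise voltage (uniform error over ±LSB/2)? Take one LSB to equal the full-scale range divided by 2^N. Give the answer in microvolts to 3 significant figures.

Full-scale range = 0.88 V − (-0.88 V) = 1.76 V.
Required number of levels: 1.76/8.22 µV = 214110; smallest N with 2^N ≥ that is 18.
One LSB is 1.76 V / 262144 = 6.7139 µV.
σ_q = LSB/√12 = 6.7139 µV/3.4641 = 1.94 µV.

1.94 µV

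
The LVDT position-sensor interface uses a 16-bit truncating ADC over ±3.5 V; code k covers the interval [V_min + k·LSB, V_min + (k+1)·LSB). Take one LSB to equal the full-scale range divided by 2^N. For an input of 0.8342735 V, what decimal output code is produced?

The full-scale span is 3.5 − (-3.5) = 7 V. LSB = 7 V / 2^16 ≈ 106.8 µV.
(V_in − V_min) × 2^16/range = (0.8342735 − (-3.5)) × 65536/7 = 40578.707.
Floor → code = 40578.

40578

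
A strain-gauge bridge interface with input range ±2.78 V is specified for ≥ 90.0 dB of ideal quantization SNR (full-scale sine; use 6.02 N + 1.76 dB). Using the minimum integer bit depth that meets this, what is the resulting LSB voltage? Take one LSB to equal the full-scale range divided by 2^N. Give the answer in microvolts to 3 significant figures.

170 µV

Full-scale range = 2.78 V − (-2.78 V) = 5.56 V.
6.02 N + 1.76 ≥ 90.0 gives N ≥ 14.658, so the minimum integer is 15.
LSB = 5.56 V ÷ 2^15 = 5.56/32768 V = 170 µV.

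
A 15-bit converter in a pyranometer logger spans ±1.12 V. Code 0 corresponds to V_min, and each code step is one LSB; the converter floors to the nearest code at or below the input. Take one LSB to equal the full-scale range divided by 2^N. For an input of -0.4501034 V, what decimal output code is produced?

Range = 1.12 − (-1.12) = 2.24 V. LSB = 2.24 V / 2^15 ≈ 68.36 µV.
code = ⌊(V_in − V_min)/LSB⌋ = ⌊(V_in − V_min) × 2^15 / range⌋
     = ⌊(-0.4501034 − (-1.12)) × 32768 / 2.24⌋ = ⌊0.6698966 × 32768/2.24⌋
     = ⌊9799.630⌋ = 9799.

9799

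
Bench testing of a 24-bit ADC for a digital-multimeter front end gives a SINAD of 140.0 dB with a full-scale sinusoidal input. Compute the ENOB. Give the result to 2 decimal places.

Inverting SNR = 6.02 N + 1.76: N_eff = (140.0 − 1.76)/6.02 = 22.9635.

22.96 bits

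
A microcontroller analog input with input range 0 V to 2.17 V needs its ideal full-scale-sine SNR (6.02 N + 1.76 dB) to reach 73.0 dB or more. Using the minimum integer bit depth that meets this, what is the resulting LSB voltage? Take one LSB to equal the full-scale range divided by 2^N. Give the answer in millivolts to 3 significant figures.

0.530 mV

Span = 2.17 V.
Solving 6.02 N ≥ 73.0 − 1.76: N ≥ 11.834. Round up → N = 12.
LSB = 2.17 V / 2^12 = 0.530 mV.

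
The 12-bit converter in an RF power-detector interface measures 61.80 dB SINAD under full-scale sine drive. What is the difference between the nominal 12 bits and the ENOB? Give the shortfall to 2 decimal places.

2.03 bits

ENOB = (SINAD − 1.76)/6.02 = (61.80 − 1.76)/6.02 = 9.9734 bits.
Lost resolution: 12 − 9.9734 = 2.0266 bits.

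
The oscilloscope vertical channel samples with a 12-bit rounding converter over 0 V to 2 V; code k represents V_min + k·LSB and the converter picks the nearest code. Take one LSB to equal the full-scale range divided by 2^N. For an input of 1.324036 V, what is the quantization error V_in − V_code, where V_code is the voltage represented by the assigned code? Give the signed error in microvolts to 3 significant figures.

−183 µV

Full-scale range = 2 V. LSB = 2 V / 2^12 ≈ 488.3 µV.
(1.324036 − (0)) / LSB = 1.324036 × 4096/2 = 2711.6257. Nearest integer: k = 2712.
Reconstructed level: 0 + 2712 × 2/4096 V = 1.324218750 V.
e = 1.324036 − (1.324218750) = −183 µV.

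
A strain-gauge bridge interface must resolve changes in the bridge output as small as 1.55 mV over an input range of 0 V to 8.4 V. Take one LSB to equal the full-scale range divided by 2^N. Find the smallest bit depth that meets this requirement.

13 bits

Range is 8.4 V.
8.4 V / 1.55 mV = 5419. Since 2^12 = 4096 and 2^13 = 8192, N = 13.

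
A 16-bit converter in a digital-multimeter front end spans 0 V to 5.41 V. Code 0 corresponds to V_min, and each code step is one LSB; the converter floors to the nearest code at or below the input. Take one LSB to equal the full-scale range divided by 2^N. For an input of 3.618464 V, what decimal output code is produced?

43833

Span = 5.41 V. LSB = 5.41 V / 2^16 ≈ 82.55 µV.
code = ⌊(V_in − V_min)/LSB⌋ = ⌊(V_in − V_min) × 2^16 / range⌋
     = ⌊(3.618464 − (0)) × 65536 / 5.41⌋ = ⌊3.618464 × 65536/5.41⌋
     = ⌊43833.578⌋ = 43833.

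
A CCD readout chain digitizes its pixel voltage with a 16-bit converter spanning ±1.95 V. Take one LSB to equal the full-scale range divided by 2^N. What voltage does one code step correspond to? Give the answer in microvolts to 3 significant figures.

59.5 µV

The full-scale span is 1.95 − (-1.95) = 3.9 V.
Number of codes = 2^16 = 65536.
Step size = 3.9/65536 V = 59.5 µV.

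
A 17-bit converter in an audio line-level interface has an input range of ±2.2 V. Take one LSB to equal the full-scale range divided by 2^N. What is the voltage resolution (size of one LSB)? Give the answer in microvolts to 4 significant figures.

Span: 2.2 V − (-2.2 V) = 4.4 V.
There are 2^17 = 131072 steps.
LSB = 4.4 V / 2^17 = 33.57 µV.

33.57 µV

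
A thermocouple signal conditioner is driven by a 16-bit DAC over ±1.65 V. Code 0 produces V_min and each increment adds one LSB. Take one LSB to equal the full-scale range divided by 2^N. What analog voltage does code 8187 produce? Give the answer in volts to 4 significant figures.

Span: 1.65 V − (-1.65 V) = 3.3 V. LSB = 3.3 V / 2^16.
Output = V_min + (8187/65536) × range = -1.65 + 0.124924 × 3.3 V
      = -1.65 + 0.412248 = -1.23775 V.

-1.238 V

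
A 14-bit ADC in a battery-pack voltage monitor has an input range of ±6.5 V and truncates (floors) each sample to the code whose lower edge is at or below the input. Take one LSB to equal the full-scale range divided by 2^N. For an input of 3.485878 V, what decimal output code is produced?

12585

The full-scale span is 6.5 − (-6.5) = 13 V. LSB = 13 V / 2^14 ≈ 0.7935 mV.
V_in − V_min = 3.485878 − (-6.5) = 9.985878 V.
Divide by LSB: 9.985878 × 16384/13 = 12585.2789.
Truncating gives code 12585.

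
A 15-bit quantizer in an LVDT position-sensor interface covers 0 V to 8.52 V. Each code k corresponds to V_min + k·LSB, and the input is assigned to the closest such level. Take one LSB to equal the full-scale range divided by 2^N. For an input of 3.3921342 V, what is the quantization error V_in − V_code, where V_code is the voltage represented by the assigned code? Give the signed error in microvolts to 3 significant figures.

V_FS = 8.52 V. LSB = 8.52 V / 2^15 ≈ 260.0 µV.
Position in LSBs: (3.3921342 − (0)) × 32768/8.52 = 13046.1800; rounding gives k = 13046.
V_code = V_min + k × range/2^15 = 0 + 13046 × 8.52/32768 = 3.3920874023 V.
Error = V_in − V_code = 3.3921342 − (3.3920874023) = +46.8 µV.

+46.8 µV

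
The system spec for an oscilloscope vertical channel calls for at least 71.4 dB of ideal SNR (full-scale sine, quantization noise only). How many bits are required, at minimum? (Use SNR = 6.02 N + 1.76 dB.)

N ≥ (71.4 − 1.76)/6.02 = 11.568 → N_min = 12.

12 bits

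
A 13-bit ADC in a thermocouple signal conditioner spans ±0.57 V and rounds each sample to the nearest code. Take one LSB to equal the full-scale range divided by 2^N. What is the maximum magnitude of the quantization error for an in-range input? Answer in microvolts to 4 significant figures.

The full-scale span is 0.57 − (-0.57) = 1.14 V.
LSB = 1.14 V / 2^13 = 139.160 µV.
|e|_max = LSB/2 = 69.58 µV.

69.58 µV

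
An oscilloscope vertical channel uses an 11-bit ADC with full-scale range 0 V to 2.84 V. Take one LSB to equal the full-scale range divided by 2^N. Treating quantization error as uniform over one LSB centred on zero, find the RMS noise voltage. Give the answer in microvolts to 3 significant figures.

V_FS = 2.84 V.
One LSB is 2.84 V / 2048 = 1.3867 mV.
V_rms = LSB/√12 = 1.3867 mV / √12 = 400 µV.

400 µV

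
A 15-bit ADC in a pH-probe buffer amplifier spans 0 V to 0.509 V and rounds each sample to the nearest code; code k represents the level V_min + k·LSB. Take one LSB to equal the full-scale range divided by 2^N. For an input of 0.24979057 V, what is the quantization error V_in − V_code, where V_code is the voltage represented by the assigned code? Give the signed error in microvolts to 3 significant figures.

−2.80 µV

V_FS = 0.509 V. LSB = 0.509 V / 2^15 ≈ 15.53 µV.
(0.24979057 − (0)) / LSB = 0.24979057 × 32768/0.509 = 16080.8200. Nearest integer: k = 16081.
Reconstructed level: 0 + 16081 × 0.509/32768 V = 0.24979336548 V.
V_in − V_code = 0.24979057 − (0.24979336548) = −2.80 µV.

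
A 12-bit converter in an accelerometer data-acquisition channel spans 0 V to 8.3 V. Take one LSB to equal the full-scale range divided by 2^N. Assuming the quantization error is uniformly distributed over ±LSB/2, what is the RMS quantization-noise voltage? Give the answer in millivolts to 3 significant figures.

Full-scale range = 8.3 V.
LSB = 8.3 V / 2^12 = 2.0264 mV.
σ_q = LSB/√12 = 2.0264 mV/3.4641 = 0.585 mV.

0.585 mV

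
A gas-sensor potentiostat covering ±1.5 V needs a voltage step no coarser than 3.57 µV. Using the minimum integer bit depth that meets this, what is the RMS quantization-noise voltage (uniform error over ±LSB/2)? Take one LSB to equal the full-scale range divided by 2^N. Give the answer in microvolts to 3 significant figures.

0.826 µV

Span: 1.5 V − (-1.5 V) = 3 V.
Levels needed ≥ 3/3.57 µV = 840300. 2^20 = 1048576 suffices, so N_min = 20.
LSB = 3 V ÷ 2^20 = 3/1048576 V = 2.8610 µV.
σ_q = LSB/√12 = 2.8610 µV/3.4641 = 0.826 µV.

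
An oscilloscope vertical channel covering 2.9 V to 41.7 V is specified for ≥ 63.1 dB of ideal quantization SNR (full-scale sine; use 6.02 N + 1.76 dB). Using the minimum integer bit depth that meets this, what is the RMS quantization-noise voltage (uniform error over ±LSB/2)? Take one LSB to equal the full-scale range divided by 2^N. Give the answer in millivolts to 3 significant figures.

Range = 41.7 − (2.9) = 38.8 V.
Required N = ⌈(63.1 − 1.76)/6.02⌉ = ⌈10.189⌉ = 11.
LSB = 38.8 V ÷ 2^11 = 38.8/2048 V = 18.945 mV.
V_rms = LSB/√12 = 5.47 mV.

5.47 mV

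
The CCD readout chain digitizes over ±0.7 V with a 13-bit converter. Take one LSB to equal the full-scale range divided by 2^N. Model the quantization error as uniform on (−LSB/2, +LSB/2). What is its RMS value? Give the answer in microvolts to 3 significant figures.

Full-scale range = 0.7 V − (-0.7 V) = 1.4 V.
LSB = 1.4 V / 2^13 = 170.90 µV.
For a uniform distribution on [−LSB/2, +LSB/2], V_rms = LSB/√12 = 170.90 µV/3.4641 = 49.3 µV.

49.3 µV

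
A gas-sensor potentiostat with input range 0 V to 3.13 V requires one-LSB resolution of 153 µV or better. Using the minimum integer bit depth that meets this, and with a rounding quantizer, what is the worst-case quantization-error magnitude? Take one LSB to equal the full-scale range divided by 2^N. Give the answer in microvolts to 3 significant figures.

47.8 µV

Range is 3.13 V.
Required number of levels: 3.13/153 µV = 20458; smallest N with 2^N ≥ that is 15.
Step size = 3.13/32768 V = 95.520 µV.
Max error for round-to-nearest is LSB/2 = 47.8 µV.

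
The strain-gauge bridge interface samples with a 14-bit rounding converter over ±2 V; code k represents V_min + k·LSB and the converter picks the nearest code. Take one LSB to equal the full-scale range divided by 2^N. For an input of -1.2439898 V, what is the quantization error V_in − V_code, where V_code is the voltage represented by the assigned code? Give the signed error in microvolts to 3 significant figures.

Range = 2 − (-2) = 4 V. LSB = 4 V / 2^14 ≈ 244.1 µV.
(-1.2439898 − (-2)) / LSB = 0.7560102 × 16384/4 = 3096.6178. Nearest integer: k = 3097.
Reconstructed level: -2 + 3097 × 4/16384 V = -1.2438964844 V.
e = -1.2439898 − (-1.2438964844) = −93.3 µV.

−93.3 µV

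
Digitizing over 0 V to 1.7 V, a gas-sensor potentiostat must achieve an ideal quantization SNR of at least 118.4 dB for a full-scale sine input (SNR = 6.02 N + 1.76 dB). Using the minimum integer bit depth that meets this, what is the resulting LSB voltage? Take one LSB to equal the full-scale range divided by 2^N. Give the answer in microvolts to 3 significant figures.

Range is 1.7 V.
Required N = ⌈(118.4 − 1.76)/6.02⌉ = ⌈19.375⌉ = 20.
LSB = 1.7 V ÷ 2^20 = 1.7/1048576 V = 1.62 µV.

1.62 µV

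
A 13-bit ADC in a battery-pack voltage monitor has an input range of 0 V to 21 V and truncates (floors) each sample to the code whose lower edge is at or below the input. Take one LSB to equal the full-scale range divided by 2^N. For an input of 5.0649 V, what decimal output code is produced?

Full-scale range = 21 V. LSB = 21 V / 2^13 ≈ 2.563 mV.
(V_in − V_min) × 2^13/range = (5.0649 − (0)) × 8192/21 = 1975.793.
Floor → code = 1975.

1975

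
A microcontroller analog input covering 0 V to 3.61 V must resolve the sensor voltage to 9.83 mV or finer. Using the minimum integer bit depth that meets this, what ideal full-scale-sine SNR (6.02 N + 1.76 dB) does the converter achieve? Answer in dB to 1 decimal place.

55.9 dB

Full-scale range = 3.61 V.
3.61 V / 9.83 mV = 367.2. Since 2^8 = 256 and 2^9 = 512, N = 9.
Ideal SNR at N = 9: 6.02·9 + 1.76 = 55.9 dB.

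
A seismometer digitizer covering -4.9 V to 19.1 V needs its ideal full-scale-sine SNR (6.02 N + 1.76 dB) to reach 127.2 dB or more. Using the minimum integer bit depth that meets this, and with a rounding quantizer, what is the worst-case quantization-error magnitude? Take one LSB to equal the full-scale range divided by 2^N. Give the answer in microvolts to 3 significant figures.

5.72 µV

Full-scale range = 19.1 V − (-4.9 V) = 24 V.
6.02 N + 1.76 ≥ 127.2 gives N ≥ 20.837, so the minimum integer is 21.
LSB = 24 V / 2^21 = 11.444 µV.
Half an LSB is 5.72 µV.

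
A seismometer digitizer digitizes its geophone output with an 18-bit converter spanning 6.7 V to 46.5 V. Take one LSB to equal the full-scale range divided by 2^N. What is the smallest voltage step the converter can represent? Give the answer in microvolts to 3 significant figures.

152 µV

The full-scale span is 46.5 − (6.7) = 39.8 V.
There are 2^18 = 262144 steps.
Step size = 39.8/262144 V = 152 µV.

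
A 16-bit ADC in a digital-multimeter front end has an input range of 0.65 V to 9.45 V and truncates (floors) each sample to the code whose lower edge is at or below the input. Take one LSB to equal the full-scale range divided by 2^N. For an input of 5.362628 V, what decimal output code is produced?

Span: 9.45 V − (0.65 V) = 8.8 V. LSB = 8.8 V / 2^16 ≈ 134.3 µV.
code = ⌊(V_in − V_min)/LSB⌋ = ⌊(V_in − V_min) × 2^16 / range⌋
     = ⌊(5.362628 − (0.65)) × 65536 / 8.8⌋ = ⌊4.712628 × 65536/8.8⌋
     = ⌊35096.226⌋ = 35096.

35096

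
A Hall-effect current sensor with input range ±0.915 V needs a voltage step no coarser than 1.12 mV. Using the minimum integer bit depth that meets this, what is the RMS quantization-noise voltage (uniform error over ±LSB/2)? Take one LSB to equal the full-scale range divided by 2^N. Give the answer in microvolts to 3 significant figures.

258 µV

Full-scale range = 0.915 V − (-0.915 V) = 1.83 V.
Levels needed ≥ 1.83/1.12 mV = 1634. 2^11 = 2048 suffices, so N_min = 11.
One LSB is 1.83 V / 2048 = 0.89355 mV.
σ_q = LSB/√12 = 0.89355 mV/3.4641 = 258 µV.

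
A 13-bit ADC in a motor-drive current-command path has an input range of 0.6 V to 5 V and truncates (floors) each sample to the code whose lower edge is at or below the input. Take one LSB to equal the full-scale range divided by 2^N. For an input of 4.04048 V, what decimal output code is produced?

The full-scale span is 5 − (0.6) = 4.4 V. LSB = 4.4 V / 2^13 ≈ 0.5371 mV.
code = ⌊(V_in − V_min)/LSB⌋ = ⌊(V_in − V_min) × 2^13 / range⌋
     = ⌊(4.04048 − (0.6)) × 8192 / 4.4⌋ = ⌊3.44048 × 8192/4.4⌋
     = ⌊6405.548⌋ = 6405.

6405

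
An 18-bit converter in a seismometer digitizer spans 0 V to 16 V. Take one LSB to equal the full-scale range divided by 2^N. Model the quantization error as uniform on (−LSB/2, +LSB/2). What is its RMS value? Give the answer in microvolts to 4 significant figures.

17.62 µV

V_FS = 16 V.
One LSB is 16 V / 262144 = 61.0352 µV.
V_rms = LSB/√12 = 61.0352 µV / √12 = 17.62 µV.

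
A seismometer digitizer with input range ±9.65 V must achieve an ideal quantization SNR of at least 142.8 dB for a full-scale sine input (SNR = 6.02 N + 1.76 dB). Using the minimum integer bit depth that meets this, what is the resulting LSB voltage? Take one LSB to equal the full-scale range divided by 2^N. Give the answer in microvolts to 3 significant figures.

Range = 9.65 − (-9.65) = 19.3 V.
Solving 6.02 N ≥ 142.8 − 1.76: N ≥ 23.429. Round up → N = 24.
LSB = 19.3 V / 2^24 = 1.15 µV.

1.15 µV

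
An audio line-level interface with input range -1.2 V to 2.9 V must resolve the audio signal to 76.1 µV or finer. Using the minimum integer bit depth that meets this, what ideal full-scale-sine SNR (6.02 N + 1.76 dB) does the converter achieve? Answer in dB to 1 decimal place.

Span: 2.9 V − (-1.2 V) = 4.1 V.
4.1 V / 76.1 µV = 53880. Since 2^15 = 32768 and 2^16 = 65536, N = 16.
SNR = 6.02 × 16 + 1.76 = 98.08 dB.

98.1 dB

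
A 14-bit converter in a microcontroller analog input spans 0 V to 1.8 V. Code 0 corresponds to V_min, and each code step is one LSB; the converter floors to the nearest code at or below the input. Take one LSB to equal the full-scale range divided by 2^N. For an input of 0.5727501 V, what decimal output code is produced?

Range is 1.8 V. LSB = 1.8 V / 2^14 ≈ 109.9 µV.
code = ⌊(V_in − V_min)/LSB⌋ = ⌊(V_in − V_min) × 2^14 / range⌋
     = ⌊(0.5727501 − (0)) × 16384 / 1.8⌋ = ⌊0.5727501 × 16384/1.8⌋
     = ⌊5213.299⌋ = 5213.

5213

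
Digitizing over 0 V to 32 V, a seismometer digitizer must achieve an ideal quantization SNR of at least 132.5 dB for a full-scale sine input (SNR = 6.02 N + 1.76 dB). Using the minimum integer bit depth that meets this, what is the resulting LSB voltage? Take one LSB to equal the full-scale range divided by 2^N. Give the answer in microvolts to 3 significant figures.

7.63 µV

Range is 32 V.
Required N = ⌈(132.5 − 1.76)/6.02⌉ = ⌈21.718⌉ = 22.
Step size = 32/4194304 V = 7.63 µV.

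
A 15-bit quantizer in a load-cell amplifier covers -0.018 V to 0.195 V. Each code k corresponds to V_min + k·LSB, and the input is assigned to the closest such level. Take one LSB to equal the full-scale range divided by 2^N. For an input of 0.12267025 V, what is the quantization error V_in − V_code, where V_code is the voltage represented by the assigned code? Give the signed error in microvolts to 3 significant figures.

−1.53 µV

Span: 0.195 V − (-0.018 V) = 0.213 V. LSB = 0.213 V / 2^15 ≈ 6.500 µV.
Position in LSBs: (0.12267025 − (-0.018)) × 32768/0.213 = 21640.7641; rounding gives k = 21641.
Reconstructed level: -0.018 + 21641 × 0.213/32768 V = 0.12267178345 V.
Error = V_in − V_code = 0.12267025 − (0.12267178345) = −1.53 µV.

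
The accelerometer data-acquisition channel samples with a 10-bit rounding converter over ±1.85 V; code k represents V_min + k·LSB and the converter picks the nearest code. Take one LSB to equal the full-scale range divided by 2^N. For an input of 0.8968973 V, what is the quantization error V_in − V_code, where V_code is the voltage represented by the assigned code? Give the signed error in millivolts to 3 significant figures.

+0.804 mV

Span: 1.85 V − (-1.85 V) = 3.7 V. LSB = 3.7 V / 2^10 ≈ 3.613 mV.
Position in LSBs: (0.8968973 − (-1.85)) × 1024/3.7 = 760.2224; rounding gives k = 760.
V_code = V_min + k × range/2^10 = -1.85 + 760 × 3.7/1024 = 0.8960937500 V.
V_in − V_code = 0.8968973 − (0.8960937500) = +0.804 mV.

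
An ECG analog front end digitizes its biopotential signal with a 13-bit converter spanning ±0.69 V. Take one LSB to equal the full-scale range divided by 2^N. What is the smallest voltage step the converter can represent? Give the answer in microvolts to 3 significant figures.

Range = 0.69 − (-0.69) = 1.38 V.
Number of codes = 2^13 = 8192.
LSB = 1.38 V / 2^13 = 168 µV.

168 µV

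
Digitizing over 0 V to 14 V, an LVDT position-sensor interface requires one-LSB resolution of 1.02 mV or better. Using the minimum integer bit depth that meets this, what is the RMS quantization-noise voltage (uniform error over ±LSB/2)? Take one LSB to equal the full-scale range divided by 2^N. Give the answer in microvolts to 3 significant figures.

Span = 14 V.
Levels needed ≥ 14/1.02 mV = 13730. 2^14 = 16384 suffices, so N_min = 14.
LSB = 14 V / 2^14 = 0.85449 mV.
V_rms = LSB/√12 = 247 µV.

247 µV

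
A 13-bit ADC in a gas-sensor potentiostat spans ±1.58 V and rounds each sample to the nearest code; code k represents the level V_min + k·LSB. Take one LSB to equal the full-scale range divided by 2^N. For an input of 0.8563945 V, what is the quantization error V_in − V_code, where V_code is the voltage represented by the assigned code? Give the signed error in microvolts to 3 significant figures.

+46.8 µV

The full-scale span is 1.58 − (-1.58) = 3.16 V. LSB = 3.16 V / 2^13 ≈ 385.7 µV.
Position in LSBs: (0.8563945 − (-1.58)) × 8192/3.16 = 6316.1214; rounding gives k = 6316.
V_code = V_min + k × range/2^13 = -1.58 + 6316 × 3.16/8192 = 0.8563476563 V.
V_in − V_code = 0.8563945 − (0.8563476563) = +46.8 µV.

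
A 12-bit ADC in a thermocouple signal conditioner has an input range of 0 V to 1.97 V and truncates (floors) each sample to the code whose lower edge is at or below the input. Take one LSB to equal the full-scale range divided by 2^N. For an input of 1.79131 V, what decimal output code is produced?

Full-scale range = 1.97 V. LSB = 1.97 V / 2^12 ≈ 481.0 µV.
code = ⌊(V_in − V_min)/LSB⌋ = ⌊(V_in − V_min) × 2^12 / range⌋
     = ⌊(1.79131 − (0)) × 4096 / 1.97⌋ = ⌊1.79131 × 4096/1.97⌋
     = ⌊3724.470⌋ = 3724.

3724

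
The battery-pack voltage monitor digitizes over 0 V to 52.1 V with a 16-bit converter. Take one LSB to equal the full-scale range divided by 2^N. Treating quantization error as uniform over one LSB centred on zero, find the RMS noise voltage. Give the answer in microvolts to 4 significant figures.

Full-scale range = 52.1 V.
Step size = 52.1/65536 V = 0.794983 mV.
V_rms = LSB/√12 = 0.794983 mV / √12 = 229.5 µV.

229.5 µV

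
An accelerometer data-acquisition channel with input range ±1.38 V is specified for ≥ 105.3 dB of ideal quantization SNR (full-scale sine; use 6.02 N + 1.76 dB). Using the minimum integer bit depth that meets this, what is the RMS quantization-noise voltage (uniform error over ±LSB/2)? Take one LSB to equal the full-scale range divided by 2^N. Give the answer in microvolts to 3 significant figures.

3.04 µV

Span: 1.38 V − (-1.38 V) = 2.76 V.
Solving 6.02 N ≥ 105.3 − 1.76: N ≥ 17.199. Round up → N = 18.
One LSB is 2.76 V / 262144 = 10.529 µV.
RMS noise = LSB/√12 = 3.04 µV.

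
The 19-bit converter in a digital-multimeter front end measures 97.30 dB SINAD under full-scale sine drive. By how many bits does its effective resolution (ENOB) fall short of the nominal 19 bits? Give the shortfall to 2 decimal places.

Effective bits = (97.30 − 1.76)/6.02 = 15.8704.
19 − 15.8704 = 3.13 bits below nominal.

3.13 bits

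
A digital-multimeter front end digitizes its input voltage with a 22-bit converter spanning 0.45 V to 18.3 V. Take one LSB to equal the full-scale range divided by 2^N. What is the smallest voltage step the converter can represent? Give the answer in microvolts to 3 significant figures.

The full-scale span is 18.3 − (0.45) = 17.85 V.
2^22 = 4194304 levels.
LSB = 17.85 V ÷ 2^22 = 17.85/4194304 V = 4.26 µV.

4.26 µV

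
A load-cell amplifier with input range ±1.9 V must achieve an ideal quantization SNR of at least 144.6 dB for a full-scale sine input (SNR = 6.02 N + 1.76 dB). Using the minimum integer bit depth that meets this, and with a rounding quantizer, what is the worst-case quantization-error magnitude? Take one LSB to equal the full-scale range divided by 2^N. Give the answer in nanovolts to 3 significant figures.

113 nV

Full-scale range = 1.9 V − (-1.9 V) = 3.8 V.
N ≥ (144.6 − 1.76)/6.02 = 23.728 → N_min = 24.
LSB = 3.8 V / 2^24 = 226.50 nV.
|e|_max = LSB/2 = 113 nV.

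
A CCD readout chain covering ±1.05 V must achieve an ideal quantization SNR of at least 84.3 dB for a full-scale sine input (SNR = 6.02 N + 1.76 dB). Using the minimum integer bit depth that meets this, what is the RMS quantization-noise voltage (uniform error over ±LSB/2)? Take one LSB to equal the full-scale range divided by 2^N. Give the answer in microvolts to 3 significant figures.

The full-scale span is 1.05 − (-1.05) = 2.1 V.
Solving 6.02 N ≥ 84.3 − 1.76: N ≥ 13.711. Round up → N = 14.
One LSB is 2.1 V / 16384 = 128.17 µV.
V_rms = LSB/√12 = 37.0 µV.

37.0 µV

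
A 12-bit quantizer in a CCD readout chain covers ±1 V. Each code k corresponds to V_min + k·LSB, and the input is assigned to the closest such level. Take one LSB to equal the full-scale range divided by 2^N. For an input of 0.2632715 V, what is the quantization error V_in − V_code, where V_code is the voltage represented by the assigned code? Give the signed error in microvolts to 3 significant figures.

The full-scale span is 1 − (-1) = 2 V. LSB = 2 V / 2^12 ≈ 488.3 µV.
(V_in − V_min)/LSB = (0.2632715 − (-1)) × 4096/2 = 2587.1800 → nearest code k = 2587.
Reconstructed level: -1 + 2587 × 2/4096 V = 0.2631835938 V.
V_in − V_code = 0.2632715 − (0.2631835938) = +87.9 µV.

+87.9 µV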